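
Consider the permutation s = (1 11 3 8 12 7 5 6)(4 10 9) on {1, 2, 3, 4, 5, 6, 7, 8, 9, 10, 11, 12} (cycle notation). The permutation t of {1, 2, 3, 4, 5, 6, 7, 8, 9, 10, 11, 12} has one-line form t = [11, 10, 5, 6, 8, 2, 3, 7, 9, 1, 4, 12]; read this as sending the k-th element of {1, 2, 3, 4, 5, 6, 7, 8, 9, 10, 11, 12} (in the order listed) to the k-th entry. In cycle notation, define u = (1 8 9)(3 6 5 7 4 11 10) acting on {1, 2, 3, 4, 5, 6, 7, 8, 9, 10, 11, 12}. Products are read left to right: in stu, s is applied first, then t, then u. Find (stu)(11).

(stu)(11) = u(t(s(11))). s(11) = 3, then t(3) = 5, then u(5) = 7, so the result is 7.

7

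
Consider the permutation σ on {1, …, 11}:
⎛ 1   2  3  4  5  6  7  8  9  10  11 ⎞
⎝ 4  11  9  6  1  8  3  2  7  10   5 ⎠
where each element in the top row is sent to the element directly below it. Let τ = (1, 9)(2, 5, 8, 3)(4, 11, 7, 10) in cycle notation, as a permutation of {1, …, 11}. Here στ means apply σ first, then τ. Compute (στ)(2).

σ(2) = 11, then τ(11) = 7; composing gives (στ)(2) = 7.

7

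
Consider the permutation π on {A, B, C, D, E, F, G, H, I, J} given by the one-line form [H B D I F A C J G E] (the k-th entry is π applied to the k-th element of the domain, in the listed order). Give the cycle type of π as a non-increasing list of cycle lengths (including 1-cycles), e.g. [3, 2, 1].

[5, 4, 1]

The disjoint cycles are (A H J E F)(B)(C D I G), with lengths 5, 4, 1 in non-increasing order.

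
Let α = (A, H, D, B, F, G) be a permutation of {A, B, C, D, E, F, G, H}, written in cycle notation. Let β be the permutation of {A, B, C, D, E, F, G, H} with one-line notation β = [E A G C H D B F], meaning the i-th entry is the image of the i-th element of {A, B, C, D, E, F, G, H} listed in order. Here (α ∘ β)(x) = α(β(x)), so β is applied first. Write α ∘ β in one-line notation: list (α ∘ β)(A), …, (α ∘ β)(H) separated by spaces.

E H A C D B F G

Chase each element through β then α: A → E → E; B → A → H; C → G → A; D → C → C; E → H → D; F → D → B; G → B → F; H → F → G.
Collecting the images, α ∘ β = [E H A C D B F G].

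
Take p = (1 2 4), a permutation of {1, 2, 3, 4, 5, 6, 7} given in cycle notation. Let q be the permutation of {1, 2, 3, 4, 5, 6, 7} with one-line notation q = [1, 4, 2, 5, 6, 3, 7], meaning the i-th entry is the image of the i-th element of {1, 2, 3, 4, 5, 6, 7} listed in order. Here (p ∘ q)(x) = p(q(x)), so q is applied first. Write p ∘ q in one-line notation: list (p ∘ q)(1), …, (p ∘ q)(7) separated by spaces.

2 1 4 5 6 3 7

Chase each element through q then p: 1 → 1 → 2; 2 → 4 → 1; 3 → 2 → 4; 4 → 5 → 5; 5 → 6 → 6; 6 → 3 → 3; 7 → 7 → 7.
Collecting the images, p ∘ q = [2 1 4 5 6 3 7].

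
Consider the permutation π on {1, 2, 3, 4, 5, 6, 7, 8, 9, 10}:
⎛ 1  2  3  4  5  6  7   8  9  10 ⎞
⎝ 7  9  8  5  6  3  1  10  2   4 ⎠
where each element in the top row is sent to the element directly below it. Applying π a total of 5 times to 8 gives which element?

3

Tracing 8 → 10 → … returns to 8 after 6 steps, so 8 lies in a 6-cycle (3 8 10 4 5 6).
Advancing 5 steps from 8: 8 → 10 → 4 → 5 → 6 → 3.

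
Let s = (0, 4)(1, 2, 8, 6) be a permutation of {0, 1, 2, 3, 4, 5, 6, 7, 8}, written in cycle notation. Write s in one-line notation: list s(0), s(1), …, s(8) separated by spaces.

Reading each image from the cycles: 0→4, 1→2, 2→8, 3→3, 4→0, 5→5, 6→1, 7→7, 8→6.
Listing these in domain order gives 4 2 8 3 0 5 1 7 6.

4 2 8 3 0 5 1 7 6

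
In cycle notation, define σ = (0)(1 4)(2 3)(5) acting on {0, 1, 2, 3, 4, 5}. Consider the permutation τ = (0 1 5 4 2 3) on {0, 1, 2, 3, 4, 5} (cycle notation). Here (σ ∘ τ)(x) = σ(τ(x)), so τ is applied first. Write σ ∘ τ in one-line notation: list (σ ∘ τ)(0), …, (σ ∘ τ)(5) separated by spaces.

4 5 2 0 3 1

Chase each element through τ then σ: 0 → 1 → 4; 1 → 5 → 5; 2 → 3 → 2; 3 → 0 → 0; 4 → 2 → 3; 5 → 4 → 1.
So σ ∘ τ in one-line form is 4 5 2 0 3 1.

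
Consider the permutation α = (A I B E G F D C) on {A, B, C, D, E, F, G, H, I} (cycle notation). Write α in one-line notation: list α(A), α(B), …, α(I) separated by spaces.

I E A C G D F H B

Reading each image from the cycles: A→I, B→E, C→A, D→C, E→G, F→D, G→F, H→H, I→B.
So the one-line form is I E A C G D F H B.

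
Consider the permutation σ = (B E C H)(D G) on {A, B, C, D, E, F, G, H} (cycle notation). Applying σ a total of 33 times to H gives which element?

H lies in the 4-cycle (B E C H).
Powers repeat with period 4 on this cycle, and 33 mod 4 = 1, so σ^33(H) = σ^1(H).
Stepping 1 place around the cycle: H → B.

B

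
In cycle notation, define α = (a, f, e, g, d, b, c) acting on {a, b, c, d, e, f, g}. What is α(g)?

In the cycle (a, f, e, g, d, b, c), g is followed by d, so α(g) = d.

d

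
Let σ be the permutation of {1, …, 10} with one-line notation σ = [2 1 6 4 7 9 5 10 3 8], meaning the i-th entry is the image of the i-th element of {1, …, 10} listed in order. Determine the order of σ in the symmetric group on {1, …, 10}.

6

Decomposing into disjoint cycles gives cycle lengths 3, 2, 2, 2, 1.
The order is lcm(3, 2, 2, 2) = 6.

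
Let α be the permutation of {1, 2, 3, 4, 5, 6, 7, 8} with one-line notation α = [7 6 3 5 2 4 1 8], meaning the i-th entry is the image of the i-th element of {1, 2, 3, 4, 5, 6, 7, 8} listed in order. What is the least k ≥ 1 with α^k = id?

4

Decomposing into disjoint cycles gives cycle lengths 4, 2, 1, 1.
Since disjoint cycles commute, ord(α) = lcm(4, 2) = 4.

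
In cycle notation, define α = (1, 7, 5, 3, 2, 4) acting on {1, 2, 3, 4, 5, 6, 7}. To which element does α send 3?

3 appears in (1, 7, 5, 3, 2, 4); the next entry (wrapping around) is 2.

2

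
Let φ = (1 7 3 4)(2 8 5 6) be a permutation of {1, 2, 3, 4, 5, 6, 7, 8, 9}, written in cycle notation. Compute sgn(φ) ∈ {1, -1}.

1

The cycle lengths are 4, 4, 1.
A cycle of length ℓ contributes ℓ−1 transpositions, so φ is a product of 3 + 3 = 6 transpositions — even.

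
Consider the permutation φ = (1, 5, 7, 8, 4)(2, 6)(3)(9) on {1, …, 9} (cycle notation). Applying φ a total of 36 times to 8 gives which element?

8 lies in the 5-cycle (1, 5, 7, 8, 4).
On a 5-cycle, φ^5 is the identity, so φ^36 = φ^1 there (36 ≡ 1 mod 5).
Advancing 1 step from 8: 8 → 4.

4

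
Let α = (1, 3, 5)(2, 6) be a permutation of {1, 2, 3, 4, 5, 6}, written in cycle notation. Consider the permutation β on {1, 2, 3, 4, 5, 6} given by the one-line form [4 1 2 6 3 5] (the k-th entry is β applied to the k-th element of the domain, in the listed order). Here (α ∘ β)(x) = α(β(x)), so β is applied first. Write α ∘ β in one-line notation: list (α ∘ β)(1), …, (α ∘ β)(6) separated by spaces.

4 3 6 2 5 1

Chase each element through β then α: 1 → 4 → 4; 2 → 1 → 3; 3 → 2 → 6; 4 → 6 → 2; 5 → 3 → 5; 6 → 5 → 1.
So α ∘ β in one-line form is 4 3 6 2 5 1.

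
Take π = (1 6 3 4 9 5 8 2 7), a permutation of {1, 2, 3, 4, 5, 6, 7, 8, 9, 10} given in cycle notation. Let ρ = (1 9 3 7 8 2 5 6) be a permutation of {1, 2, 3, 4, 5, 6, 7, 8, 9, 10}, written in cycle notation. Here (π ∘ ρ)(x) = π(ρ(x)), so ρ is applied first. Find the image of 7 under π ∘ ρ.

First apply ρ: ρ(7) = 8, then π(8) = 2. Thus (π ∘ ρ)(7) = 2.

2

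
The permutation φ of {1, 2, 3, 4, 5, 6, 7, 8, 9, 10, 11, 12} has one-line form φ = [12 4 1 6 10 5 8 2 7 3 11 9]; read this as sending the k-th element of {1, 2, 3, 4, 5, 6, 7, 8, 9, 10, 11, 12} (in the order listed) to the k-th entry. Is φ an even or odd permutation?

In disjoint-cycle form the cycle lengths are 11, 1.
A cycle of length ℓ contributes ℓ−1 transpositions, so φ is a product of 10 transpositions — even.

even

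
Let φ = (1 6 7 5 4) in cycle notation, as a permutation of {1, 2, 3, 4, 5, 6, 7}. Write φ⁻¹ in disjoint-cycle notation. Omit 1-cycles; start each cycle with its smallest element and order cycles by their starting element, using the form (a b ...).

The inverse reverses each cycle.
Reversing each cycle of φ and rotating so the smallest element leads gives (1 4 5 7 6).

(1 4 5 7 6)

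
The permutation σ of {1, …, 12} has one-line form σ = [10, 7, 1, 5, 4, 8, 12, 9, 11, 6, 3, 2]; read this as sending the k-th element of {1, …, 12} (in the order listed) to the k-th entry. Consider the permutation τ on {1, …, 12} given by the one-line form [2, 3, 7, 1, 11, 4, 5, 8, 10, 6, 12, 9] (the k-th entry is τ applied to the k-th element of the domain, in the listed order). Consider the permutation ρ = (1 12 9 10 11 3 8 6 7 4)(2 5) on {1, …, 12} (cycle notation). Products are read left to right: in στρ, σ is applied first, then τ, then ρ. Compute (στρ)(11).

4

(στρ)(11) = ρ(τ(σ(11))). σ(11) = 3, then τ(3) = 7, then ρ(7) = 4, so the result is 4.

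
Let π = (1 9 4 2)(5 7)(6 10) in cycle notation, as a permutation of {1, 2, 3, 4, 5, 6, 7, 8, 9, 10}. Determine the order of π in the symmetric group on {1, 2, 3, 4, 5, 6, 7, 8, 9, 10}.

The cycle type of π is (4, 2, 2, 1, 1).
Since disjoint cycles commute, ord(π) = lcm(4, 2, 2) = 4.

4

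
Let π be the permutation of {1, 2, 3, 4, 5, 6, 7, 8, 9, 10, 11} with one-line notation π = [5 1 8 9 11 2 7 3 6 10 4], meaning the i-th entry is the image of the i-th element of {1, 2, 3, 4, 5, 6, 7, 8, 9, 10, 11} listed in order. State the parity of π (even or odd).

odd

In disjoint-cycle form the cycle lengths are 7, 2, 1, 1.
A cycle of length ℓ contributes ℓ−1 transpositions, so π is a product of 6 + 1 = 7 transpositions — odd.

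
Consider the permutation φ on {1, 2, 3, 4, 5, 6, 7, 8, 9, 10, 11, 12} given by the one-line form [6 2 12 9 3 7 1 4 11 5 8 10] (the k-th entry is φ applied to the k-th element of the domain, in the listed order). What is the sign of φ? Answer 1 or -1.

1

In disjoint-cycle form the cycle lengths are 4, 4, 3, 1.
A cycle is odd iff its length is even; φ has 2 even-length cycles, so sgn(φ) = (−1)^2 and φ is even.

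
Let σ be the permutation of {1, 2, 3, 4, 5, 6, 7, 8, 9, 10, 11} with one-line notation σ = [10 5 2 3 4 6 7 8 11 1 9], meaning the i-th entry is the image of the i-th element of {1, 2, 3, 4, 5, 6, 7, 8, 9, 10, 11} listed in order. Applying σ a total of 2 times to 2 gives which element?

Tracing 2 → 5 → … returns to 2 after 4 steps, so 2 lies in a 4-cycle (2, 5, 4, 3).
Stepping 2 places around the cycle: 2 → 5 → 4.

4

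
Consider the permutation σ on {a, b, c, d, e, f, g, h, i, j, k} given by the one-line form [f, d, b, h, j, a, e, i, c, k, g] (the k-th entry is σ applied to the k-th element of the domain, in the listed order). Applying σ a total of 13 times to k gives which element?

Tracing k → g → … returns to k after 4 steps, so k lies in a 4-cycle (e, j, k, g).
Since the cycle has length 4, σ^13 acts on it the same as σ^1 (13 mod 4 = 1).
Advancing 1 step from k: k → g.

g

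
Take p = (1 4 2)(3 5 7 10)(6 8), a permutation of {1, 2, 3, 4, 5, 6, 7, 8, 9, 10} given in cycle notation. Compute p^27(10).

7

10 lies in the 4-cycle (3 5 7 10).
On a 4-cycle, p^4 is the identity, so p^27 = p^3 there (27 ≡ 3 mod 4).
Advancing 3 steps from 10: 10 → 3 → 5 → 7.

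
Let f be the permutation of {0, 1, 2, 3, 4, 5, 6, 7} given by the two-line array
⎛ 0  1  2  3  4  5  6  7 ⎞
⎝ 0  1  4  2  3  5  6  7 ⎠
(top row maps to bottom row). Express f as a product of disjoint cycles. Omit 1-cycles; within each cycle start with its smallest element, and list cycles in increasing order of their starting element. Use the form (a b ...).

Iterating f from 2 gives 2 → 4 → 3 → 2; that is the 3-cycle (2 4 3).
Repeating from the next unused element and collecting all non-trivial cycles gives (2 4 3).

(2 4 3)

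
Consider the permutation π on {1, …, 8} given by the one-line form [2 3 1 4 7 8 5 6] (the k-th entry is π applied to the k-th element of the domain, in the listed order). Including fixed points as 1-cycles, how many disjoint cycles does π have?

4

The cycle decomposition is (1 2 3)(4)(5 7)(6 8), which has 4 cycles (counting 1-cycles).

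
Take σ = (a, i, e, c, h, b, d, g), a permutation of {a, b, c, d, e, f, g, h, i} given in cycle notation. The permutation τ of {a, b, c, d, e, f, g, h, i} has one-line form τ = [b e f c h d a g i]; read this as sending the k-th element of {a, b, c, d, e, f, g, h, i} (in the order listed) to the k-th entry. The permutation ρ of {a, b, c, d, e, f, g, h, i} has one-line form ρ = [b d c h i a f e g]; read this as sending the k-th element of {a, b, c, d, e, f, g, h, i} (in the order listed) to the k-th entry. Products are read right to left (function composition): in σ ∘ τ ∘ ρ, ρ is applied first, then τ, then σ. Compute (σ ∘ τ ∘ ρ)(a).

c

(σ ∘ τ ∘ ρ)(a) = σ(τ(ρ(a))). ρ(a) = b, then τ(b) = e, then σ(e) = c, so the result is c.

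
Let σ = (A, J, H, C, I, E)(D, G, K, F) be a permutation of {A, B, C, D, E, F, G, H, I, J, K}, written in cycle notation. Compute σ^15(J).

I

J lies in the 6-cycle (A, J, H, C, I, E).
Since the cycle has length 6, σ^15 acts on it the same as σ^3 (15 mod 6 = 3).
Advancing 3 steps from J: J → H → C → I.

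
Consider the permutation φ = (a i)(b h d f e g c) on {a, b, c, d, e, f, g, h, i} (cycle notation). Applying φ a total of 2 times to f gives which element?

f lies in the 7-cycle (b h d f e g c).
Advancing 2 steps from f: f → e → g.

g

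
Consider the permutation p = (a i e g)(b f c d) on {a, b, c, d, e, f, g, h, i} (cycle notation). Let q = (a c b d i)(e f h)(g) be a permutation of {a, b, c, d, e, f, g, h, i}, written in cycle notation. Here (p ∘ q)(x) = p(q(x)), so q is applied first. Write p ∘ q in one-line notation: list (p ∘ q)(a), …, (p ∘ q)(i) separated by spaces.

(p ∘ q)(x) = p(q(x)). Computing each image: p(q(a)) = p(c) = d, p(q(b)) = p(d) = b, p(q(c)) = p(b) = f, p(q(d)) = p(i) = e, p(q(e)) = p(f) = c, p(q(f)) = p(h) = h, p(q(g)) = p(g) = a, p(q(h)) = p(e) = g, p(q(i)) = p(a) = i.
Hence p ∘ q = [d b f e c h a g i].

d b f e c h a g i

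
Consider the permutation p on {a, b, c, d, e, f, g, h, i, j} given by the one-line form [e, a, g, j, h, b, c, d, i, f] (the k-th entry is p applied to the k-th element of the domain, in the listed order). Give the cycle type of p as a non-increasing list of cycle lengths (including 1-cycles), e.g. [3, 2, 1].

[7, 2, 1]

The disjoint cycles are (a e h d j f b)(c g)(i), with lengths 7, 2, 1 in non-increasing order.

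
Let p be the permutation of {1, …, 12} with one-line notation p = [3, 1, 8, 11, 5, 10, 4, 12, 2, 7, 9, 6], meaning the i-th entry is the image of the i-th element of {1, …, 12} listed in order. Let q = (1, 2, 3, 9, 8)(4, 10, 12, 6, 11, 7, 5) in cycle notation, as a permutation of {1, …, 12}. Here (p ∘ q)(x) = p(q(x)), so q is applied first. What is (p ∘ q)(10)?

6

First apply q: q(10) = 12, then p(12) = 6. Thus (p ∘ q)(10) = 6.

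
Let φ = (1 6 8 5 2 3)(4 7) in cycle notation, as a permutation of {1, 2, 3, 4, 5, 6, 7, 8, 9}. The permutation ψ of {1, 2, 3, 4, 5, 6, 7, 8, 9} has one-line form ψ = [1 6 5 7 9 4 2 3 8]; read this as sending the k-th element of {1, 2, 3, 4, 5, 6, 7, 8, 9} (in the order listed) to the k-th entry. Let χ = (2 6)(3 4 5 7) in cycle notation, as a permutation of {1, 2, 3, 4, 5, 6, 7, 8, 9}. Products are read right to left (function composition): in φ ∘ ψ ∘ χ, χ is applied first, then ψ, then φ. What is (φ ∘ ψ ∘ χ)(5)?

(φ ∘ ψ ∘ χ)(5) = φ(ψ(χ(5))). χ(5) = 7, then ψ(7) = 2, then φ(2) = 3, so the result is 3.

3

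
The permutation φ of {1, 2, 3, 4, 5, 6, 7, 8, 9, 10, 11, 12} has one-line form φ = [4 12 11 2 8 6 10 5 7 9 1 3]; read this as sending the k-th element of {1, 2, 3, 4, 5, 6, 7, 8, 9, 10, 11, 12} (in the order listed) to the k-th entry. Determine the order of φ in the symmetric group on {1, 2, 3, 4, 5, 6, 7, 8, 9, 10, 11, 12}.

6

Decomposing into disjoint cycles gives cycle lengths 6, 3, 2, 1.
The order of φ is the least common multiple of its cycle lengths: lcm(6, 3, 2) = 6.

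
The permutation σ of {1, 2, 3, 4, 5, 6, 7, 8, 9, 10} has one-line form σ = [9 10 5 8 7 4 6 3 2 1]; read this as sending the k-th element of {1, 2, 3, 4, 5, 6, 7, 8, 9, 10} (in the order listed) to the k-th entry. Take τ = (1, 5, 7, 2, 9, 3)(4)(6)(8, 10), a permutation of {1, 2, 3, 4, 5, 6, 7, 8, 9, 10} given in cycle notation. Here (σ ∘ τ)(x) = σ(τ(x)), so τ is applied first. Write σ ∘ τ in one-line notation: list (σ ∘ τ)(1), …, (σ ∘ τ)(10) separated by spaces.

(σ ∘ τ)(x) = σ(τ(x)). Computing each image: σ(τ(1)) = σ(5) = 7, σ(τ(2)) = σ(9) = 2, σ(τ(3)) = σ(1) = 9, σ(τ(4)) = σ(4) = 8, σ(τ(5)) = σ(7) = 6, σ(τ(6)) = σ(6) = 4, σ(τ(7)) = σ(2) = 10, σ(τ(8)) = σ(10) = 1, σ(τ(9)) = σ(3) = 5, σ(τ(10)) = σ(8) = 3.
Hence σ ∘ τ = [7 2 9 8 6 4 10 1 5 3].

7 2 9 8 6 4 10 1 5 3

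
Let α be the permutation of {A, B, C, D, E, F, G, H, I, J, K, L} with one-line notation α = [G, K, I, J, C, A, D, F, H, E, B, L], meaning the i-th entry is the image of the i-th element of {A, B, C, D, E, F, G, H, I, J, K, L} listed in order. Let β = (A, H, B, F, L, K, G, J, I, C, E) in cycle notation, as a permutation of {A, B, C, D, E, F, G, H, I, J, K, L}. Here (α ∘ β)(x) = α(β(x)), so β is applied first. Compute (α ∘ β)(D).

J

(α ∘ β)(D) = α(β(D)). β(D) = D, then α(D) = J. So (α ∘ β)(D) = J.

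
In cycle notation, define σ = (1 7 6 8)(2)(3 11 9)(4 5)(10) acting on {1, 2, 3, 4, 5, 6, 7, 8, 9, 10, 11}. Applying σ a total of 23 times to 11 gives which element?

3

11 lies in the 3-cycle (3 11 9).
Powers repeat with period 3 on this cycle, and 23 mod 3 = 2, so σ^23(11) = σ^2(11).
Stepping 2 places around the cycle: 11 → 9 → 3.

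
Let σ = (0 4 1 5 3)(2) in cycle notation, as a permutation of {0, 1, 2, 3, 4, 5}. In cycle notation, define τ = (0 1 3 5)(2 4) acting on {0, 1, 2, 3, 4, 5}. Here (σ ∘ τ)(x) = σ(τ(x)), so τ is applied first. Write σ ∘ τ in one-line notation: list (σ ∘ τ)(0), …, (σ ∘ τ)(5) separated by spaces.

Chase each element through τ then σ: 0 → 1 → 5; 1 → 3 → 0; 2 → 4 → 1; 3 → 5 → 3; 4 → 2 → 2; 5 → 0 → 4.
So σ ∘ τ in one-line form is 5 0 1 3 2 4.

5 0 1 3 2 4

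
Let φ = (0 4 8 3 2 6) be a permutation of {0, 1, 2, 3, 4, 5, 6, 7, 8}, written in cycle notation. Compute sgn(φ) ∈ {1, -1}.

The cycle lengths are 6, 1, 1, 1.
A cycle of length ℓ contributes ℓ−1 transpositions, so φ is a product of 5 transpositions — odd.

-1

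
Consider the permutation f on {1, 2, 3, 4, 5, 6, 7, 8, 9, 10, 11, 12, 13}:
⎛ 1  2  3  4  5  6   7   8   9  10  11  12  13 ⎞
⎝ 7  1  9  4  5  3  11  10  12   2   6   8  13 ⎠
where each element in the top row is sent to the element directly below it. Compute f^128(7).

Tracing 7 → 11 → … returns to 7 after 10 steps, so 7 lies in a 10-cycle (1 7 11 6 3 9 12 8 10 2).
Powers repeat with period 10 on this cycle, and 128 mod 10 = 8, so f^128(7) = f^8(7).
Advancing 8 steps from 7: 7 → 11 → 6 → 3 → 9 → 12 → 8 → 10 → 2.

2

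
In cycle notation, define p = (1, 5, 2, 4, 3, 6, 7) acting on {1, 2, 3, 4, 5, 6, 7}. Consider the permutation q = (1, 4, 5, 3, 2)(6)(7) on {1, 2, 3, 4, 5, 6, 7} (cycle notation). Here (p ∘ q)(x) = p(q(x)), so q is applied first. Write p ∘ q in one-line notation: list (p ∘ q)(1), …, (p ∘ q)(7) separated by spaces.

3 5 4 2 6 7 1

Chase each element through q then p: 1 → 4 → 3; 2 → 1 → 5; 3 → 2 → 4; 4 → 5 → 2; 5 → 3 → 6; 6 → 6 → 7; 7 → 7 → 1.
Collecting the images, p ∘ q = [3 5 4 2 6 7 1].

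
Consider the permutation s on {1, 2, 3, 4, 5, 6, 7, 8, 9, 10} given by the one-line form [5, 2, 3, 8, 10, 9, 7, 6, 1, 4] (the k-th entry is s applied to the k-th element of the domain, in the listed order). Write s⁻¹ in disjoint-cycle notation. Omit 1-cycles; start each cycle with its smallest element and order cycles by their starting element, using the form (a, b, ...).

(1, 9, 6, 8, 4, 10, 5)

First write s in disjoint cycles: (1, 5, 10, 4, 8, 6, 9).
The inverse reverses every cycle; in canonical form, s⁻¹ = (1, 9, 6, 8, 4, 10, 5).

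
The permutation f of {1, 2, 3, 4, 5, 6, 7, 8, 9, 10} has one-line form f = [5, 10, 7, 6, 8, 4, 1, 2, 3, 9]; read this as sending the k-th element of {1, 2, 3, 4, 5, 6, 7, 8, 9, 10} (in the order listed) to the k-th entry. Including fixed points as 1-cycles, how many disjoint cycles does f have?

2

The cycle decomposition is (1 5 8 2 10 9 3 7)(4 6), which has 2 cycles (counting 1-cycles).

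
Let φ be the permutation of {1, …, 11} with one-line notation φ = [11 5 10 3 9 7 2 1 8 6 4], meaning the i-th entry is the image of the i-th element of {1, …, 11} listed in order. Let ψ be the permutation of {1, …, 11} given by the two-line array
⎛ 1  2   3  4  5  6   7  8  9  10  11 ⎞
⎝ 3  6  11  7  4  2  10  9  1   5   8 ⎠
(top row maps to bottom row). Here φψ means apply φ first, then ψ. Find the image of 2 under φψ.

4

φ(2) = 5, then ψ(5) = 4; composing gives (φψ)(2) = 4.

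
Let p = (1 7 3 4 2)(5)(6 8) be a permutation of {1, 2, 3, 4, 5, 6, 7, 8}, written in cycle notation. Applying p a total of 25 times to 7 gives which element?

7

7 lies in the 5-cycle (1 7 3 4 2).
Since the cycle has length 5, p^25 acts on it the same as p^0 (25 mod 5 = 0).
So p^25(7) = 7.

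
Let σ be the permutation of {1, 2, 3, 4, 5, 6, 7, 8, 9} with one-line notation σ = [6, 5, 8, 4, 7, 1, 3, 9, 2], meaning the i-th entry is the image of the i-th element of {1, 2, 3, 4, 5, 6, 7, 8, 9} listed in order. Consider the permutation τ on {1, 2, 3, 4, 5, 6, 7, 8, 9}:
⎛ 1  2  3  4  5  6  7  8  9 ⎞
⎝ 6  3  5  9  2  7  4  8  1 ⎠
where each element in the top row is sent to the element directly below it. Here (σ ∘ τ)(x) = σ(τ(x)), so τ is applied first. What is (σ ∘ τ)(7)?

4

(σ ∘ τ)(7) = σ(τ(7)). τ(7) = 4, then σ(4) = 4. So (σ ∘ τ)(7) = 4.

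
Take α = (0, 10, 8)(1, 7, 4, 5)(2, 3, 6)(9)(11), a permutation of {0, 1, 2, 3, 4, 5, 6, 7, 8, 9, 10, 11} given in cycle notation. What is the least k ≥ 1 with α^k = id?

The disjoint cycles have lengths 4, 3, 3, 1, 1.
Since disjoint cycles commute, ord(α) = lcm(4, 3, 3) = 12.

12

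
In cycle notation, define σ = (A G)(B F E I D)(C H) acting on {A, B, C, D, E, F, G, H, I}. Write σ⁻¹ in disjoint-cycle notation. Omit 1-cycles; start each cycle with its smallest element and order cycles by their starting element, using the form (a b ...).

(A G)(B D I E F)(C H)

If σ sends a → b within a cycle, σ⁻¹ sends b → a; equivalently, reverse each cycle.
Reversing each cycle of σ and rotating so the smallest element leads gives (A G)(B D I E F)(C H).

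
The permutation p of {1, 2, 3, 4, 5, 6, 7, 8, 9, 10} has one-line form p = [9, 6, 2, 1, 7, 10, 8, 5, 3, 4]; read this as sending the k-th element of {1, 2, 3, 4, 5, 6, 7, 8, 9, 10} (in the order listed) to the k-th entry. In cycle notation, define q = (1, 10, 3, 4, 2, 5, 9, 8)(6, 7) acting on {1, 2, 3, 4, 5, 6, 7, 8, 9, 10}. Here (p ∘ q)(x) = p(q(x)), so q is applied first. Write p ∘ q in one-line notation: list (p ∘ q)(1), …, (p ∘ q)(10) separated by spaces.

4 7 1 6 3 8 10 9 5 2

For each element, apply q then p: 1 → 10 → 4; 2 → 5 → 7; 3 → 4 → 1; 4 → 2 → 6; 5 → 9 → 3; 6 → 7 → 8; 7 → 6 → 10; 8 → 1 → 9; 9 → 8 → 5; 10 → 3 → 2.
So p ∘ q in one-line form is 4 7 1 6 3 8 10 9 5 2.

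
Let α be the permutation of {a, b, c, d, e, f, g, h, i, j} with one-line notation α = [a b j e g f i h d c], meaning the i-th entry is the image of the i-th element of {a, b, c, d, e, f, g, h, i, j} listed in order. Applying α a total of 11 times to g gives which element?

e

Tracing g → i → … returns to g after 4 steps, so g lies in a 4-cycle (d e g i).
Powers repeat with period 4 on this cycle, and 11 mod 4 = 3, so α^11(g) = α^3(g).
Advancing 3 steps from g: g → i → d → e.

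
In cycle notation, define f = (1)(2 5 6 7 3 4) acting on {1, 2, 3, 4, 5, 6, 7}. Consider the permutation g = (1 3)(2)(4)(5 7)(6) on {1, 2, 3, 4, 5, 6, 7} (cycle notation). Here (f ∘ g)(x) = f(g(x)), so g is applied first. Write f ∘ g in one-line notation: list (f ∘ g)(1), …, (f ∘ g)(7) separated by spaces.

4 5 1 2 3 7 6

Chase each element through g then f: 1 → 3 → 4; 2 → 2 → 5; 3 → 1 → 1; 4 → 4 → 2; 5 → 7 → 3; 6 → 6 → 7; 7 → 5 → 6.
So f ∘ g in one-line form is 4 5 1 2 3 7 6.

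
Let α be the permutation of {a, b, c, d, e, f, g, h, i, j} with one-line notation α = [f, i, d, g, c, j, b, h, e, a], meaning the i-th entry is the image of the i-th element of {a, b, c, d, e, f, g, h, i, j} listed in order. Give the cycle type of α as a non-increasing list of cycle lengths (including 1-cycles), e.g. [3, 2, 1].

[6, 3, 1]

The disjoint cycles are (a f j)(b i e c d g)(h), with lengths 6, 3, 1 in non-increasing order.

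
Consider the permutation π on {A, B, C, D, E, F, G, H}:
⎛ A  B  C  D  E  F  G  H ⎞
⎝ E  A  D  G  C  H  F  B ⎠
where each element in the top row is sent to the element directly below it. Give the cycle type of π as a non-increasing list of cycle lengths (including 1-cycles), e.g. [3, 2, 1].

The disjoint cycles are (A, E, C, D, G, F, H, B), with lengths 8 in non-increasing order.

[8]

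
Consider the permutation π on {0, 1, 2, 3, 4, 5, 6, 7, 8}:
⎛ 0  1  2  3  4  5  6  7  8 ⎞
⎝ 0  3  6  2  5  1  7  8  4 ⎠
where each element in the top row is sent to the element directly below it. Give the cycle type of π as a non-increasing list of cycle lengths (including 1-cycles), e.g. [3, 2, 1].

The disjoint cycles are (0)(1 3 2 6 7 8 4 5), with lengths 8, 1 in non-increasing order.

[8, 1]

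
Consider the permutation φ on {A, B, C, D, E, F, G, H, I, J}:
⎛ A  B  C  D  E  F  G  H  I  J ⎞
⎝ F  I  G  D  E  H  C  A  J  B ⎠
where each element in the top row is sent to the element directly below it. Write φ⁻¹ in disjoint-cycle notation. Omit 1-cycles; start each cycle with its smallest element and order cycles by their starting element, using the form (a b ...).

(A H F)(B J I)(C G)

The cycle decomposition of φ is (A F H)(B I J)(C G).
The inverse reverses every cycle; in canonical form, φ⁻¹ = (A H F)(B J I)(C G).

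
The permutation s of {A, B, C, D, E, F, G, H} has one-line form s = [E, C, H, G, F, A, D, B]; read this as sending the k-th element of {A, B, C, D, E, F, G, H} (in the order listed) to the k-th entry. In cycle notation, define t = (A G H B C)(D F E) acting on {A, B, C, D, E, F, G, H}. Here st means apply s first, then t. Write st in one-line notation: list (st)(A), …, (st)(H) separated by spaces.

For each element, apply s then t: A → E → D; B → C → A; C → H → B; D → G → H; E → F → E; F → A → G; G → D → F; H → B → C.
So st in one-line form is D A B H E G F C.

D A B H E G F C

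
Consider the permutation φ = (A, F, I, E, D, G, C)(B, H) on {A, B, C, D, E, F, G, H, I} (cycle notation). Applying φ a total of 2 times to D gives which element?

D lies in the 7-cycle (A, F, I, E, D, G, C).
Stepping 2 places around the cycle: D → G → C.

C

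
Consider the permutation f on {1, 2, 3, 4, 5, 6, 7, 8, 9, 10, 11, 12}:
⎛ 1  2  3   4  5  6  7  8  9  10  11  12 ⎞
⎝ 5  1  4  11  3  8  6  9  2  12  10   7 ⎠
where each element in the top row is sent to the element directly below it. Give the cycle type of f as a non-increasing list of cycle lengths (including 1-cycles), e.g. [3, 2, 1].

[12]

The disjoint cycles are (1 5 3 4 11 10 12 7 6 8 9 2), with lengths 12 in non-increasing order.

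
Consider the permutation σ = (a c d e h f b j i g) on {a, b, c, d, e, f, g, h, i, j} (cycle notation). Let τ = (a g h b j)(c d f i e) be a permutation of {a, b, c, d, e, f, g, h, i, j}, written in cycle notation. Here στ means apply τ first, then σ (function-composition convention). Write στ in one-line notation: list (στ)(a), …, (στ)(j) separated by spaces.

a i e b d g f j h c

(στ)(x) = σ(τ(x)). Computing each image: σ(τ(a)) = σ(g) = a, σ(τ(b)) = σ(j) = i, σ(τ(c)) = σ(d) = e, σ(τ(d)) = σ(f) = b, σ(τ(e)) = σ(c) = d, σ(τ(f)) = σ(i) = g, σ(τ(g)) = σ(h) = f, σ(τ(h)) = σ(b) = j, σ(τ(i)) = σ(e) = h, σ(τ(j)) = σ(a) = c.
Hence στ = [a i e b d g f j h c].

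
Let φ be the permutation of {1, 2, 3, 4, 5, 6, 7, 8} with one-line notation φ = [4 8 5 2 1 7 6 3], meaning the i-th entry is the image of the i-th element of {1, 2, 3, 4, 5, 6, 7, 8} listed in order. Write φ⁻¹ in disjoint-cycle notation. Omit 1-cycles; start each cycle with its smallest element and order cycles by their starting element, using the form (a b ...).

First write φ in disjoint cycles: (1 4 2 8 3 5)(6 7).
The inverse reverses every cycle; in canonical form, φ⁻¹ = (1 5 3 8 2 4)(6 7).

(1 5 3 8 2 4)(6 7)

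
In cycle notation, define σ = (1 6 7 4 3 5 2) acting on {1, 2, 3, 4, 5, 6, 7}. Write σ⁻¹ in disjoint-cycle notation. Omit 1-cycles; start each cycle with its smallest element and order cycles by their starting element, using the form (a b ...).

(1 2 5 3 4 7 6)

If σ sends a → b within a cycle, σ⁻¹ sends b → a; equivalently, reverse each cycle.
After reversing and putting each cycle's least element first, σ⁻¹ = (1 2 5 3 4 7 6).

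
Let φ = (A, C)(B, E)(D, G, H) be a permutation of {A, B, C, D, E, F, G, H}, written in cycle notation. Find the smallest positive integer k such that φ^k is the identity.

6

The cycle type of φ is (3, 2, 2, 1).
The order is lcm(3, 2, 2) = 6.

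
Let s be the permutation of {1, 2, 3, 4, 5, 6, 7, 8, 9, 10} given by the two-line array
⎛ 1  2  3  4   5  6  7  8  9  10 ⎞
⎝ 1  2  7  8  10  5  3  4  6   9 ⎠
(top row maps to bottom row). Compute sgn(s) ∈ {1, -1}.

-1

In disjoint-cycle form the cycle lengths are 4, 2, 2, 1, 1.
A cycle of length ℓ contributes ℓ−1 transpositions, so s is a product of 3 + 1 + 1 = 5 transpositions — odd.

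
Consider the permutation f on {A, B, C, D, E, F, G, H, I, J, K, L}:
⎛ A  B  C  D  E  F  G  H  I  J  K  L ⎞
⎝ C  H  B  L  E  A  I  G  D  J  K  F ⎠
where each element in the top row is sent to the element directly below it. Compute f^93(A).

H

Tracing A → C → … returns to A after 9 steps, so A lies in a 9-cycle (A C B H G I D L F).
Since the cycle has length 9, f^93 acts on it the same as f^3 (93 mod 9 = 3).
Stepping 3 places around the cycle: A → C → B → H.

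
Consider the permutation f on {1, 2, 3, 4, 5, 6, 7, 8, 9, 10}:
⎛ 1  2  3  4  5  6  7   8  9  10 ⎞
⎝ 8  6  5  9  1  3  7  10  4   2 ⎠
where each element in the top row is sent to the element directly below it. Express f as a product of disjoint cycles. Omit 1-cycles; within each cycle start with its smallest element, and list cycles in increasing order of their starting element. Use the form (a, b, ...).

(1, 8, 10, 2, 6, 3, 5)(4, 9)

From 1: 1 → 8 → 10 → 2 → 6 → 3 → 5 → 1, closing the cycle (1, 8, 10, 2, 6, 3, 5).
Continuing from each remaining unvisited element yields (1, 8, 10, 2, 6, 3, 5)(4, 9).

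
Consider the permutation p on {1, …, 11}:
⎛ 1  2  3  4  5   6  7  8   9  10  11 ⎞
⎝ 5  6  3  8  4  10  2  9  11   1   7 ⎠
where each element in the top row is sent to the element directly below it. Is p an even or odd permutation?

In disjoint-cycle form the cycle lengths are 10, 1.
A cycle is odd iff its length is even; p has 1 even-length cycle, so sgn(p) = (−1)^1 and p is odd.

odd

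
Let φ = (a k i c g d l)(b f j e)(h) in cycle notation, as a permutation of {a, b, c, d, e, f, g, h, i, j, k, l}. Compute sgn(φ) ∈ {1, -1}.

-1

The cycle lengths are 7, 4, 1.
A cycle is odd iff its length is even; φ has 1 even-length cycle, so sgn(φ) = (−1)^1 and φ is odd.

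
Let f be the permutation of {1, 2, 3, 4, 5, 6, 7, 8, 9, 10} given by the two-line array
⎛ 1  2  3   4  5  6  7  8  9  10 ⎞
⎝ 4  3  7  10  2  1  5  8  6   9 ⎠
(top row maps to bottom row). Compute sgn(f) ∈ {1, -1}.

-1

In disjoint-cycle form the cycle lengths are 5, 4, 1.
A cycle of length ℓ contributes ℓ−1 transpositions, so f is a product of 4 + 3 = 7 transpositions — odd.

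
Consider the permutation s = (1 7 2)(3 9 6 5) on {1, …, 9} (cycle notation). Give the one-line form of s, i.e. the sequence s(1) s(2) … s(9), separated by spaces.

7 1 9 4 3 5 2 8 6

Image by image: 1→7, 2→1, 3→9, 4→4, 5→3, 6→5, 7→2, 8→8, 9→6.
Listing these in domain order gives 7 1 9 4 3 5 2 8 6.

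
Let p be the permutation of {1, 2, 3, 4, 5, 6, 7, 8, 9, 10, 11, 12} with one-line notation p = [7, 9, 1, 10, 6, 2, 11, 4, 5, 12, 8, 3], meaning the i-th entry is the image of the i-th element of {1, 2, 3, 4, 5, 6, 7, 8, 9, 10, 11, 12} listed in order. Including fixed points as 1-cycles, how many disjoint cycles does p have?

The cycle decomposition is (1, 7, 11, 8, 4, 10, 12, 3)(2, 9, 5, 6), which has 2 cycles (counting 1-cycles).

2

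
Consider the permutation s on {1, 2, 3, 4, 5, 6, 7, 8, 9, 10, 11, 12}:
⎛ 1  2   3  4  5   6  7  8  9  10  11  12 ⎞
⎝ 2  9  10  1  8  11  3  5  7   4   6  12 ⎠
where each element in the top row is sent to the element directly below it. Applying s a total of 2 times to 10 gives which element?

Tracing 10 → 4 → … returns to 10 after 7 steps, so 10 lies in a 7-cycle (1, 2, 9, 7, 3, 10, 4).
Advancing 2 steps from 10: 10 → 4 → 1.

1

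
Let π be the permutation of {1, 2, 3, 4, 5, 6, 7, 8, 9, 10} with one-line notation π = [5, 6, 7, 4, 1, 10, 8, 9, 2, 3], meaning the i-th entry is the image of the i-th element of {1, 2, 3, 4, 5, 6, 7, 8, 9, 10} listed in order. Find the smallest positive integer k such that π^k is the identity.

Decomposing into disjoint cycles gives cycle lengths 7, 2, 1.
Since disjoint cycles commute, ord(π) = lcm(7, 2) = 14.

14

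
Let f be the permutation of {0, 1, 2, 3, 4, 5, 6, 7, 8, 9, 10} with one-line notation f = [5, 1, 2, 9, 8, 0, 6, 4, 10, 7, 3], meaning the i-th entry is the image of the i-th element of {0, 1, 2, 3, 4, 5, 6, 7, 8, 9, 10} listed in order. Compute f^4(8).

Tracing 8 → 10 → … returns to 8 after 6 steps, so 8 lies in a 6-cycle (3, 9, 7, 4, 8, 10).
Advancing 4 steps from 8: 8 → 10 → 3 → 9 → 7.

7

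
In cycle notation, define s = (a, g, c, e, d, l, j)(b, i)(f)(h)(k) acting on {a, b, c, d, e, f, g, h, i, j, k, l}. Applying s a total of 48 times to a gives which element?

a lies in the 7-cycle (a, g, c, e, d, l, j).
On a 7-cycle, s^7 is the identity, so s^48 = s^6 there (48 ≡ 6 mod 7).
Stepping 6 places around the cycle: a → g → c → e → d → l → j.

j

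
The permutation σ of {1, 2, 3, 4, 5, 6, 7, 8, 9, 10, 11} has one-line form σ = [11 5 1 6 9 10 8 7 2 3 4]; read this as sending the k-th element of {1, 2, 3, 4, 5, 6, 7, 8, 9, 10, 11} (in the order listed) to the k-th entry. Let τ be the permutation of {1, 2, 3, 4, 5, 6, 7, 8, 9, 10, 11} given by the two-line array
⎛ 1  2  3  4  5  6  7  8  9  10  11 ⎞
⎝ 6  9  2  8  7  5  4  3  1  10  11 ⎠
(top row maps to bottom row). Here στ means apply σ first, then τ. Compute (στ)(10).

2

σ(10) = 3, then τ(3) = 2; composing gives (στ)(10) = 2.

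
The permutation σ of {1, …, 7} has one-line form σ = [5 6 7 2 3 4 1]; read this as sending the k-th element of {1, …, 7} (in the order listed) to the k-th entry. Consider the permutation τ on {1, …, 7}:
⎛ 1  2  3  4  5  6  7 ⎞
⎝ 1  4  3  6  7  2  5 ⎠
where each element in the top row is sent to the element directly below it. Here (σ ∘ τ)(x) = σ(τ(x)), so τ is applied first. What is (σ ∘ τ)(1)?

5

(σ ∘ τ)(1) = σ(τ(1)). τ(1) = 1, then σ(1) = 5. So (σ ∘ τ)(1) = 5.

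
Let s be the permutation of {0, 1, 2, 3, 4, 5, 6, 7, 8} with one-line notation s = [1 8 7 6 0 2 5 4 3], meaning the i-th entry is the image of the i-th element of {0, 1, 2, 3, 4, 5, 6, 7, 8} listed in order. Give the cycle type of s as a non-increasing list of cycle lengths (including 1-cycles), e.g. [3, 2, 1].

The disjoint cycles are (0 1 8 3 6 5 2 7 4), with lengths 9 in non-increasing order.

[9]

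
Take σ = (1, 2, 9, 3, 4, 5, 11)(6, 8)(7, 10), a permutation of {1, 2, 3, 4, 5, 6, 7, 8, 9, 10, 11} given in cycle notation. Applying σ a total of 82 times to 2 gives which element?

2 lies in the 7-cycle (1, 2, 9, 3, 4, 5, 11).
Powers repeat with period 7 on this cycle, and 82 mod 7 = 5, so σ^82(2) = σ^5(2).
Stepping 5 places around the cycle: 2 → 9 → 3 → 4 → 5 → 11.

11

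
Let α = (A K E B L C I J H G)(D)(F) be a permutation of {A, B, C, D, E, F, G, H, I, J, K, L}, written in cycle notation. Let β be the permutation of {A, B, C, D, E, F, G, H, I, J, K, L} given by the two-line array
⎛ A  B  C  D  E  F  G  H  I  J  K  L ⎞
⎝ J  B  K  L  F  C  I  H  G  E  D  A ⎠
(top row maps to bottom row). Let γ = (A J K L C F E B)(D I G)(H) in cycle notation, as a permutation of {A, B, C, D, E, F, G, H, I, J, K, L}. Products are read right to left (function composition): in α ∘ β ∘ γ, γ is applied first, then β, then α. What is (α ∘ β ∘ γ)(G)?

C

Apply the permutations in order: γ(G) = D, then β(D) = L, then α(L) = C. So (α ∘ β ∘ γ)(G) = C.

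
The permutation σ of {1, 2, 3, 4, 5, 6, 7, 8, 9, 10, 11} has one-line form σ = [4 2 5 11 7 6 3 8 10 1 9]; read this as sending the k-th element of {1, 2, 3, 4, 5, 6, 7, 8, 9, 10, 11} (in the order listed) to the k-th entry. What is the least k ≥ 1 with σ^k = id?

15

Writing σ as disjoint cycles, the cycle lengths are 5, 3, 1, 1, 1.
The order is lcm(5, 3) = 15.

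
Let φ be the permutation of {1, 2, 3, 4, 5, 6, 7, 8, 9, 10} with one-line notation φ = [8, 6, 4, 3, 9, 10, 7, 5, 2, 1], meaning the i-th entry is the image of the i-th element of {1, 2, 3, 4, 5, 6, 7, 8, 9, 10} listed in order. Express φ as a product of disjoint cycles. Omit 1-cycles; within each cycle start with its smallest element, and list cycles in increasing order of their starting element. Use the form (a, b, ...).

(1, 8, 5, 9, 2, 6, 10)(3, 4)

Iterating φ from 1 gives 1 → 8 → 5 → 9 → 2 → 6 → 10 → 1; that is the 7-cycle (1, 8, 5, 9, 2, 6, 10).
Continuing from each remaining unvisited element yields (1, 8, 5, 9, 2, 6, 10)(3, 4).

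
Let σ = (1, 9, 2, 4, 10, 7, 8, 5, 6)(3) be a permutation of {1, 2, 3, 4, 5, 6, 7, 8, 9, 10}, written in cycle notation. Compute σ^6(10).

9

10 lies in the 9-cycle (1, 9, 2, 4, 10, 7, 8, 5, 6).
Stepping 6 places around the cycle: 10 → 7 → 8 → 5 → 6 → 1 → 9.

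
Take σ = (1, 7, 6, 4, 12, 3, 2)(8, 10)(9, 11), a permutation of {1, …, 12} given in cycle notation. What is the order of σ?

The cycle type of σ is (7, 2, 2, 1).
The order is lcm(7, 2, 2) = 14.

14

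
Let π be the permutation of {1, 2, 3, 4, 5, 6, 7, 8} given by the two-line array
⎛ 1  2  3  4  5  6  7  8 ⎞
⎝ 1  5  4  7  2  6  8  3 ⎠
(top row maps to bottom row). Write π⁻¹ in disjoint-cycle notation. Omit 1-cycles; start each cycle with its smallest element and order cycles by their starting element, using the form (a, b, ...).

(2, 5)(3, 8, 7, 4)

First write π in disjoint cycles: (2, 5)(3, 4, 7, 8).
Reversing each cycle (and rotating so the smallest element leads) gives π⁻¹ = (2, 5)(3, 8, 7, 4).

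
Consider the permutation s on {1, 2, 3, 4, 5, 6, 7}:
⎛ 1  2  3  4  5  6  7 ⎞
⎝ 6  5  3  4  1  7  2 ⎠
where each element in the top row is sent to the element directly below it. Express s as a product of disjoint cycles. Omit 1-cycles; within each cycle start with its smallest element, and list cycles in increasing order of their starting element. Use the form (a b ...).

(1 6 7 2 5)

Start at 1 and follow images: 1 → 6 → 7 → 2 → 5 → 1, giving the cycle (1 6 7 2 5).
Repeating from the next unused element and collecting all non-trivial cycles gives (1 6 7 2 5).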